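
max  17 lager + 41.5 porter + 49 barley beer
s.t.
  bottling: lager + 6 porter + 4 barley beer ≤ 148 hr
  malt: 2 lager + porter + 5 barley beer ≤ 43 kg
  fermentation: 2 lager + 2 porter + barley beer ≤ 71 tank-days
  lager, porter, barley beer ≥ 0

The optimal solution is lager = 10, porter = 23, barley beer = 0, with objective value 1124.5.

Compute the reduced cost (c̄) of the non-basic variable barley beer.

-2.5

At the optimum: bottling uses 148 of 148 (binding); malt uses 43 of 43 (binding); fermentation uses 66 of 71 (slack = 5).
Slack constraints have shadow price 0 (complementary slackness).
Dual feasibility on the basic columns requires 1·y_bottling + 2·y_malt = 17, 6·y_bottling + 1·y_malt = 41.5.
→ y_bottling = 6 and y_malt = 5.5.
Reduced cost of barley beer: c₃ − yᵀa₃ = 49 − (6·4 + 5.5·5) = 49 − 51.5 = -2.5.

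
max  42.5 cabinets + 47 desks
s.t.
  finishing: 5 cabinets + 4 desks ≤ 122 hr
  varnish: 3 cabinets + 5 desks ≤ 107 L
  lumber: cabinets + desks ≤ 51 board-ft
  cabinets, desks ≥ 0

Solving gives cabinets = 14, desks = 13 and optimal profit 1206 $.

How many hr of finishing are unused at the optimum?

finishing used = 5·14 + 4·13 = 122; slack = 122 − 122 = 0.

0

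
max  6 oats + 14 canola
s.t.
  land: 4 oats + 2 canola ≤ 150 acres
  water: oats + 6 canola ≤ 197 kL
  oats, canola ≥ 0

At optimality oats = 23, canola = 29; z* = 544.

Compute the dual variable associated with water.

2

At the optimum: land uses 150 of 150 (binding); water uses 197 of 197 (binding).
From A_Bᵀ y = c: 4·y_land + 1·y_water = 6; 2·y_land + 6·y_water = 14.
→ y_land = 1 and y_water = 2.
Shadow price of water = 2.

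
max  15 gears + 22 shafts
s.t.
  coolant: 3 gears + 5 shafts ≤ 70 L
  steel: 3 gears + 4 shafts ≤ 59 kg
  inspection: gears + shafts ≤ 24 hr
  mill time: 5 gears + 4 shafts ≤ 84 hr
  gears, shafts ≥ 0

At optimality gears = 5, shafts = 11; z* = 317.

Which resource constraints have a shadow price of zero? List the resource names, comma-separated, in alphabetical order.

inspection, mill time

coolant: 70/70 (binding)
steel: 59/59 (binding)
inspection: 16/24 (slack 8)
mill time: 69/84 (slack 15)
By complementary slackness, a constraint with positive slack has shadow price 0 → inspection, mill time.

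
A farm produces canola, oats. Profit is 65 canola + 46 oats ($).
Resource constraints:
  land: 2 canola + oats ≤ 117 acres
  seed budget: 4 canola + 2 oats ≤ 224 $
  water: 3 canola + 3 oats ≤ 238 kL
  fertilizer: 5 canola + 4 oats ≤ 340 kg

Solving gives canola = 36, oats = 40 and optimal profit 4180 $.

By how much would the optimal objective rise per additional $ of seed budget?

5

Binding: seed budget and fertilizer. Non-binding: land (5 unused), water (10 unused).
Slack constraints have shadow price 0 (complementary slackness).
Dual feasibility on the basic columns requires 4·y_seed budget + 5·y_fertilizer = 65, 2·y_seed budget + 4·y_fertilizer = 46.
Solving: y_seed budget = 5, y_fertilizer = 9.
Shadow price of seed budget = 5.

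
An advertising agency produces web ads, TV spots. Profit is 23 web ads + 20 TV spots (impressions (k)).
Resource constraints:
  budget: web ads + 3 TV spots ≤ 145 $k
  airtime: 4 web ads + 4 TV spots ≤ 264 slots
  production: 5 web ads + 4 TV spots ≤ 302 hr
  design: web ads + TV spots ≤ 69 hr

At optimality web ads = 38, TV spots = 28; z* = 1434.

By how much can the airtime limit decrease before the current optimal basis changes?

Binding constraints: airtime, production. The basis is B = [[4,4],[5,4]] with det -4.
Per unit decrease in airtime, x* moves by d = (1, -1.25).
The basis stays optimal until TV spots reaches 0; allowable decrease = 22.4 slots.

22.4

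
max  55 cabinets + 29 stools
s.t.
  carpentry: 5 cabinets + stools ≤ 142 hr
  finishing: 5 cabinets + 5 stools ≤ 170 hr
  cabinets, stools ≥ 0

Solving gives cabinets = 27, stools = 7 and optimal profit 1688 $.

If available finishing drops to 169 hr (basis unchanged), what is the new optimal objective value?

1683.5

Both carpentry and finishing are binding at x*.
From A_Bᵀ y = c: 5·y_carpentry + 5·y_finishing = 55; 1·y_carpentry + 5·y_finishing = 29.
Solving: y_carpentry = 6.5, y_finishing = 4.5.
Δz = y_finishing·Δb = 4.5 × (-1) = -4.5, so new z* = 1688 − 4.5 = 1683.5.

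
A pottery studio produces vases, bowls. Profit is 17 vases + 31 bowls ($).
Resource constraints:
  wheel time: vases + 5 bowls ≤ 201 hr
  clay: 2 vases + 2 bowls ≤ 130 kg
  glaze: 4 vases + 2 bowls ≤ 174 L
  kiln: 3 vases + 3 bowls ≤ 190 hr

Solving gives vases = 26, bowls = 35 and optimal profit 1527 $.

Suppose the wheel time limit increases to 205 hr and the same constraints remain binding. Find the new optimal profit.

Binding: wheel time and glaze. Non-binding: clay (8 unused), kiln (7 unused).
Slack constraints have shadow price 0 (complementary slackness).
The binding rows give the dual system: 1·y_wheel time + 4·y_glaze = 17 and 5·y_wheel time + 2·y_glaze = 31.
→ y_wheel time = 5 and y_glaze = 3.
Δz = y_wheel time·Δb = 5 × (4) = 20, so new z* = 1527 + 20 = 1547.

1547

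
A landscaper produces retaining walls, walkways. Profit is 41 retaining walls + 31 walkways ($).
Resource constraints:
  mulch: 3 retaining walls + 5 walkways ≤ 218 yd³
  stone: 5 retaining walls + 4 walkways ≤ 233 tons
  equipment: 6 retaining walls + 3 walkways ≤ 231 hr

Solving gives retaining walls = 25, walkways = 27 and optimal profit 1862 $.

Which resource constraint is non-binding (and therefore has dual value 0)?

mulch

mulch: 210/218 (slack 8)
stone: 233/233 (binding)
equipment: 231/231 (binding)
By complementary slackness, a constraint with positive slack has shadow price 0 → mulch.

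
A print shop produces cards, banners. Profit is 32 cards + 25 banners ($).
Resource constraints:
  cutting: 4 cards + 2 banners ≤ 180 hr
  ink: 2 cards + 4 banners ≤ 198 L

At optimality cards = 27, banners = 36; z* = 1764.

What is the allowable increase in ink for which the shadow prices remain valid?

Binding constraints: cutting, ink. The basis is B = [[4,2],[2,4]] with det 12.
Per unit increase in ink, x* moves by d = (-0.1667, 0.3333).
The basis stays optimal until cards reaches 0; allowable increase = 162 L.

162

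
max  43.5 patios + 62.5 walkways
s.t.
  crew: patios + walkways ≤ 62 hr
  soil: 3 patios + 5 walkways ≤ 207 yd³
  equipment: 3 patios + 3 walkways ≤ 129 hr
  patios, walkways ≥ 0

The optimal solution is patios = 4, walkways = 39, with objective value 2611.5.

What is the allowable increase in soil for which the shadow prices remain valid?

Binding constraints: soil, equipment. The basis is B = [[3,5],[3,3]] with det -6.
Per unit increase in soil, x* moves by d = (-0.5, 0.5).
The basis stays optimal until patios reaches 0; allowable increase = 8 yd³.

8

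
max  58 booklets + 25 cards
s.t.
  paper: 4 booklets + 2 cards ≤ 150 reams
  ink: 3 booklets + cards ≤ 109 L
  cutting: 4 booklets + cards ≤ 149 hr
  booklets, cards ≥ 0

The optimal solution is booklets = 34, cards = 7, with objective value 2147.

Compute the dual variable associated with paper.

At the optimum: paper uses 150 of 150 (binding); ink uses 109 of 109 (binding); cutting uses 143 of 149 (slack = 6).
Slack constraints have shadow price 0 (complementary slackness).
From A_Bᵀ y = c: 4·y_paper + 3·y_ink = 58; 2·y_paper + 1·y_ink = 25.
This yields shadow prices y_paper = 8.5, y_ink = 8.
Shadow price of paper = 8.5.

8.5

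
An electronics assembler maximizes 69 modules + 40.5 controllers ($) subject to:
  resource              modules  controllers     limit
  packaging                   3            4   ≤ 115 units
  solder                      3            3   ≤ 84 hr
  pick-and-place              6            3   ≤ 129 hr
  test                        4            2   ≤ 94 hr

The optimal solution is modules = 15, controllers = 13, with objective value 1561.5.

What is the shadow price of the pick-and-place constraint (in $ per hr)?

Binding: solder and pick-and-place. Non-binding: packaging (18 unused), test (8 unused).
By complementary slackness, y = 0 for the non-binding constraints.
From A_Bᵀ y = c: 3·y_solder + 6·y_pick-and-place = 69; 3·y_solder + 3·y_pick-and-place = 40.5.
This yields shadow prices y_solder = 4, y_pick-and-place = 9.5.
Shadow price of pick-and-place = 9.5.

9.5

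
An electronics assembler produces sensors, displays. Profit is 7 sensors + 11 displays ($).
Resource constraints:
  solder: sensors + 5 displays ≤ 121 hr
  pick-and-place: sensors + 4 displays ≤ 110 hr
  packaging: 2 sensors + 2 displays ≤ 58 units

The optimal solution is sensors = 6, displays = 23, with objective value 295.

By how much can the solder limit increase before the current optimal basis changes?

Binding constraints: solder, packaging. The basis is B = [[1,5],[2,2]] with det -8.
Per unit increase in solder, x* moves by d = (-0.25, 0.25).
The basis stays optimal until pick-and-place becomes binding; allowable increase = 16 hr.

16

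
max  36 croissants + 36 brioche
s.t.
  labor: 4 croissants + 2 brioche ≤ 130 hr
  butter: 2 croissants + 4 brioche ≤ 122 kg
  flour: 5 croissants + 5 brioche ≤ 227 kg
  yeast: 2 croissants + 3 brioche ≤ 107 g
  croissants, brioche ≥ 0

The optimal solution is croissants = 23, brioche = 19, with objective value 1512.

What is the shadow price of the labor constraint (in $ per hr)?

Check each constraint at x*: labor 130/130 (tight); butter 122/122 (tight); flour 210/227 (slack 17); yeast 103/107 (slack 4).
By complementary slackness, y = 0 for the non-binding constraints.
Dual feasibility on the basic columns requires 4·y_labor + 2·y_butter = 36, 2·y_labor + 4·y_butter = 36.
→ y_labor = 6 and y_butter = 6.
Shadow price of labor = 6.

6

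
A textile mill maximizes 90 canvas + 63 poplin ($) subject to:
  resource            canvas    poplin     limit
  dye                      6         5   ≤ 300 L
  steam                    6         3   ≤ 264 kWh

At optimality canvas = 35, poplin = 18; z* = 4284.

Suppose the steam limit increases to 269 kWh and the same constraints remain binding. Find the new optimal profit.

Both dye and steam are binding at x*.
From A_Bᵀ y = c: 6·y_dye + 6·y_steam = 90; 5·y_dye + 3·y_steam = 63.
→ y_dye = 9 and y_steam = 6.
Δz = y_steam·Δb = 6 × (5) = 30, so new z* = 4284 + 30 = 4314.

4314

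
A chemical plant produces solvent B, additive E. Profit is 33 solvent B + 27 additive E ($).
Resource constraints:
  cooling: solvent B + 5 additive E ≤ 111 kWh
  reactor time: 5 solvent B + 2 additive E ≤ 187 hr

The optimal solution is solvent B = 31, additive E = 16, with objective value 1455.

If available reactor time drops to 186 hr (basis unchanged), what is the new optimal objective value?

1449

Check each constraint at x*: cooling 111/111 (tight); reactor time 187/187 (tight).
Dual feasibility on the basic columns requires 1·y_cooling + 5·y_reactor time = 33, 5·y_cooling + 2·y_reactor time = 27.
This yields shadow prices y_cooling = 3, y_reactor time = 6.
Δz = y_reactor time·Δb = 6 × (-1) = -6, so new z* = 1455 − 6 = 1449.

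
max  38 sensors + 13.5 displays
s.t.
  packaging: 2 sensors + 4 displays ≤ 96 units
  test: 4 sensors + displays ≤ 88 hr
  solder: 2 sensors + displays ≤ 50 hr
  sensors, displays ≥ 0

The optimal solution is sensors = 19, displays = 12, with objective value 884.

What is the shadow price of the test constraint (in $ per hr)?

At the optimum: packaging uses 86 of 96 (slack = 10); test uses 88 of 88 (binding); solder uses 50 of 50 (binding).
By complementary slackness, y = 0 for the non-binding constraint.
Dual feasibility on the basic columns requires 4·y_test + 2·y_solder = 38, 1·y_test + 1·y_solder = 13.5.
→ y_test = 5.5 and y_solder = 8.
Shadow price of test = 5.5.

5.5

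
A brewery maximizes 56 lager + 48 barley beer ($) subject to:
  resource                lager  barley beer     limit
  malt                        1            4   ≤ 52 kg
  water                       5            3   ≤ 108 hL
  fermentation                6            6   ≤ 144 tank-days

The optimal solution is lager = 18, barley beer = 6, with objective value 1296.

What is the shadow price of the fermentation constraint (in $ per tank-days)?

6

At the optimum: malt uses 42 of 52 (slack = 10); water uses 108 of 108 (binding); fermentation uses 144 of 144 (binding).
Since malt is not tight, its dual is 0.
From A_Bᵀ y = c: 5·y_water + 6·y_fermentation = 56; 3·y_water + 6·y_fermentation = 48.
Solving: y_water = 4, y_fermentation = 6.
Shadow price of fermentation = 6.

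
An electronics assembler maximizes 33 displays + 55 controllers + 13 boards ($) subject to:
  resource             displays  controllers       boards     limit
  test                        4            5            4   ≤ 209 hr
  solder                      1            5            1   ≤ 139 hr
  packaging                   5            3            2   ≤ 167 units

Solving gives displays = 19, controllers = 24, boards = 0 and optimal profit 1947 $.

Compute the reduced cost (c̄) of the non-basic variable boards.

-5

At the optimum: test uses 196 of 209 (slack = 13); solder uses 139 of 139 (binding); packaging uses 167 of 167 (binding).
Slack constraints have shadow price 0 (complementary slackness).
From A_Bᵀ y = c: 1·y_solder + 5·y_packaging = 33; 5·y_solder + 3·y_packaging = 55.
Solving: y_solder = 8, y_packaging = 5.
Reduced cost of boards: c₃ − yᵀa₃ = 13 − (8·1 + 5·2) = 13 − 18 = -5.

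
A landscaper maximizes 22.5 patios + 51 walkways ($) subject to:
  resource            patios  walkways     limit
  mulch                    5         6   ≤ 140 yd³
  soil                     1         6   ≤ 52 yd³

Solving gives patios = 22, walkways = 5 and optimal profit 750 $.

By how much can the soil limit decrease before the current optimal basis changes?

Binding constraints: mulch, soil. The basis is B = [[5,6],[1,6]] with det 24.
Per unit decrease in soil, x* moves by d = (0.25, -0.2083).
The basis stays optimal until walkways reaches 0; allowable decrease = 24 yd³.

24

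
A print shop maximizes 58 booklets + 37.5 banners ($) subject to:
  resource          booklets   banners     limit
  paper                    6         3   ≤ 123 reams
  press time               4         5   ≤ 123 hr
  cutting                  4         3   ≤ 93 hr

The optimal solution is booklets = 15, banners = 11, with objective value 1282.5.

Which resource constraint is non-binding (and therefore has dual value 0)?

press time

paper: 123/123 (binding)
press time: 115/123 (slack 8)
cutting: 93/93 (binding)
By complementary slackness, a constraint with positive slack has shadow price 0 → press time.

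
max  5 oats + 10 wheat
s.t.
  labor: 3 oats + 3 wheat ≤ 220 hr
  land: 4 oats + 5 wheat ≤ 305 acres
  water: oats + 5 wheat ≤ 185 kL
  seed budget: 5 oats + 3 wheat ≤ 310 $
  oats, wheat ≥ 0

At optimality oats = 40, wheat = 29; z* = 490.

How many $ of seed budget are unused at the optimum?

seed budget used = 5·40 + 3·29 = 287; slack = 310 − 287 = 23.

23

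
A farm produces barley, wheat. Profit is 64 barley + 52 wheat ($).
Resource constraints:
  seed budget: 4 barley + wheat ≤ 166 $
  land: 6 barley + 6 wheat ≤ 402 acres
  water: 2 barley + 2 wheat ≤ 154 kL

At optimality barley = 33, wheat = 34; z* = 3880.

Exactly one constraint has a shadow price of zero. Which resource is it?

water

seed budget: 166/166 (binding)
land: 402/402 (binding)
water: 134/154 (slack 20)
By complementary slackness, a constraint with positive slack has shadow price 0 → water.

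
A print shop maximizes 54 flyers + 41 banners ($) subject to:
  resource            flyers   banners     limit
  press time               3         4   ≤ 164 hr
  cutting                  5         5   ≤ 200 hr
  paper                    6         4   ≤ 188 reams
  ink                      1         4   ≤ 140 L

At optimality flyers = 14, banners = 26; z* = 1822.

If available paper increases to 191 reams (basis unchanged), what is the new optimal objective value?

Binding: cutting and paper. Non-binding: press time (18 unused), ink (22 unused).
By complementary slackness, y = 0 for the non-binding constraints.
The binding rows give the dual system: 5·y_cutting + 6·y_paper = 54 and 5·y_cutting + 4·y_paper = 41.
→ y_cutting = 3 and y_paper = 6.5.
Δz = y_paper·Δb = 6.5 × (3) = 19.5, so new z* = 1822 + 19.5 = 1841.5.

1841.5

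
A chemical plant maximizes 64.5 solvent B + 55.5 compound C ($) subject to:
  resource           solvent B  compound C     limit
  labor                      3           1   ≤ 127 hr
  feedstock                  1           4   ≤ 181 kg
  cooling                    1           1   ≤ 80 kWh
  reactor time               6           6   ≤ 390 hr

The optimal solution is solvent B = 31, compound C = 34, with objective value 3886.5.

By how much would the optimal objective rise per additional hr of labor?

Check each constraint at x*: labor 127/127 (tight); feedstock 167/181 (slack 14); cooling 65/80 (slack 15); reactor time 390/390 (tight).
Slack constraints have shadow price 0 (complementary slackness).
From A_Bᵀ y = c: 3·y_labor + 6·y_reactor time = 64.5; 1·y_labor + 6·y_reactor time = 55.5.
Solving: y_labor = 4.5, y_reactor time = 8.5.
Shadow price of labor = 4.5.

4.5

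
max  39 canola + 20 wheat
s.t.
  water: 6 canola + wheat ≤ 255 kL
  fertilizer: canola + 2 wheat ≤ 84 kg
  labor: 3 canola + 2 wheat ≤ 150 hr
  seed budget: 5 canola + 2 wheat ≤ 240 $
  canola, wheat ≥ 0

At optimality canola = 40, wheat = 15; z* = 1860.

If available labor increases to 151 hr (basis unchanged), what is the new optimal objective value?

1869

Binding: water and labor. Non-binding: fertilizer (14 unused), seed budget (10 unused).
Slack constraints have shadow price 0 (complementary slackness).
From A_Bᵀ y = c: 6·y_water + 3·y_labor = 39; 1·y_water + 2·y_labor = 20.
This yields shadow prices y_water = 2, y_labor = 9.
Δz = y_labor·Δb = 9 × (1) = 9, so new z* = 1860 + 9 = 1869.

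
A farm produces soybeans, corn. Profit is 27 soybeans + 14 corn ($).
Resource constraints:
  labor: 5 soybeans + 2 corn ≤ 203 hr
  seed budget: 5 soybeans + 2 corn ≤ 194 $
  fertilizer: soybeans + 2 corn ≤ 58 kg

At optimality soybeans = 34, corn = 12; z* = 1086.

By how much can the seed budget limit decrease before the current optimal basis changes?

136

Binding constraints: seed budget, fertilizer. The basis is B = [[5,2],[1,2]] with det 8.
Per unit decrease in seed budget, x* moves by d = (-0.25, 0.125).
The basis stays optimal until soybeans reaches 0; allowable decrease = 136 $.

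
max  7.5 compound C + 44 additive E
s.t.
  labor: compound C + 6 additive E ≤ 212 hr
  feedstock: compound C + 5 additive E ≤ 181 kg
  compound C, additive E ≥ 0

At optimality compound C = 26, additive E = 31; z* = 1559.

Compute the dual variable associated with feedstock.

Check each constraint at x*: labor 212/212 (tight); feedstock 181/181 (tight).
The binding rows give the dual system: 1·y_labor + 1·y_feedstock = 7.5 and 6·y_labor + 5·y_feedstock = 44.
This yields shadow prices y_labor = 6.5, y_feedstock = 1.
Shadow price of feedstock = 1.

1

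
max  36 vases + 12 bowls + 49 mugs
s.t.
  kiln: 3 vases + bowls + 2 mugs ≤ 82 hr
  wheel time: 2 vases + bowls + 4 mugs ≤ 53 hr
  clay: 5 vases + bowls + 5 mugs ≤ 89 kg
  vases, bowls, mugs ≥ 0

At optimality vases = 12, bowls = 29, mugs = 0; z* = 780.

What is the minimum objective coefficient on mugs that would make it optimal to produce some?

At the optimum: kiln uses 65 of 82 (slack = 17); wheel time uses 53 of 53 (binding); clay uses 89 of 89 (binding).
Slack constraints have shadow price 0 (complementary slackness).
The binding rows give the dual system: 2·y_wheel time + 5·y_clay = 36 and 1·y_wheel time + 1·y_clay = 12.
This yields shadow prices y_wheel time = 8, y_clay = 4.
mugs enters the basis when its profit ≥ yᵀa₃ = 8·4 + 4·5 = 52.

52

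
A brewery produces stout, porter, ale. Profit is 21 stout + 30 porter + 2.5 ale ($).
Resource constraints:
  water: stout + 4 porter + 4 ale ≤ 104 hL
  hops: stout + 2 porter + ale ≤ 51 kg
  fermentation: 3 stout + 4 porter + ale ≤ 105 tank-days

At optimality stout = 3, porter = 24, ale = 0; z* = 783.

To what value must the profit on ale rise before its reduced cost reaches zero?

9

At the optimum: water uses 99 of 104 (slack = 5); hops uses 51 of 51 (binding); fermentation uses 105 of 105 (binding).
Since water is not tight, its dual is 0.
The binding rows give the dual system: 1·y_hops + 3·y_fermentation = 21 and 2·y_hops + 4·y_fermentation = 30.
→ y_hops = 3 and y_fermentation = 6.
ale enters the basis when its profit ≥ yᵀa₃ = 3·1 + 6·1 = 9.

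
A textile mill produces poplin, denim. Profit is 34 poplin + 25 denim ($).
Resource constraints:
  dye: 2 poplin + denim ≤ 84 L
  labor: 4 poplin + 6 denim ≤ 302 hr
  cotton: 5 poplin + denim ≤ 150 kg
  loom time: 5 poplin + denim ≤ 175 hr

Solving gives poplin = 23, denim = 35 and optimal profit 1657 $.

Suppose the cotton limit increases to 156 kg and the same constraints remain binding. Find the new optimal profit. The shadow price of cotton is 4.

Δb = 6, so new z* = 1657 + (4)·(6) = 1657 + 24 = 1681.

1681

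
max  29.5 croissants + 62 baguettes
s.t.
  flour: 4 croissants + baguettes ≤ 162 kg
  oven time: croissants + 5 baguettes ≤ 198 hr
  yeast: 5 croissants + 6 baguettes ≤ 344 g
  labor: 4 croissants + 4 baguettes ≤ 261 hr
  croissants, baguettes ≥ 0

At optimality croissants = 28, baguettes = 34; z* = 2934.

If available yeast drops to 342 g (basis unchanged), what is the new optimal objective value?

2925

At the optimum: flour uses 146 of 162 (slack = 16); oven time uses 198 of 198 (binding); yeast uses 344 of 344 (binding); labor uses 248 of 261 (slack = 13).
By complementary slackness, y = 0 for the non-binding constraints.
The binding rows give the dual system: 1·y_oven time + 5·y_yeast = 29.5 and 5·y_oven time + 6·y_yeast = 62.
→ y_oven time = 7 and y_yeast = 4.5.
Δz = y_yeast·Δb = 4.5 × (-2) = -9, so new z* = 2934 − 9 = 2925.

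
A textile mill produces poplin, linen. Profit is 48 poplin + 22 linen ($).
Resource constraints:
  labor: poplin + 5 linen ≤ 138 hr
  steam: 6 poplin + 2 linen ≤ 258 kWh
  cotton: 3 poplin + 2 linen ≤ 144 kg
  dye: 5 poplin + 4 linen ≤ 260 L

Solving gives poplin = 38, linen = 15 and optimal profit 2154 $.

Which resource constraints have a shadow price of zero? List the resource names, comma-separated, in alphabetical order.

labor: 113/138 (slack 25)
steam: 258/258 (binding)
cotton: 144/144 (binding)
dye: 250/260 (slack 10)
By complementary slackness, a constraint with positive slack has shadow price 0 → dye, labor.

dye, labor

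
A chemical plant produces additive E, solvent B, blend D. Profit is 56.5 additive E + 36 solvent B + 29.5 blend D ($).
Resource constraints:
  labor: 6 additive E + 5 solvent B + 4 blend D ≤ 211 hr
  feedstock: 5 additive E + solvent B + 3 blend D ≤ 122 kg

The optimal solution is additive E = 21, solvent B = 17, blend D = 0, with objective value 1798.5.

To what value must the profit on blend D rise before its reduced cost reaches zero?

At the optimum: labor uses 211 of 211 (binding); feedstock uses 122 of 122 (binding).
Dual feasibility on the basic columns requires 6·y_labor + 5·y_feedstock = 56.5, 5·y_labor + 1·y_feedstock = 36.
This yields shadow prices y_labor = 6.5, y_feedstock = 3.5.
blend D enters the basis when its profit ≥ yᵀa₃ = 6.5·4 + 3.5·3 = 36.5.

36.5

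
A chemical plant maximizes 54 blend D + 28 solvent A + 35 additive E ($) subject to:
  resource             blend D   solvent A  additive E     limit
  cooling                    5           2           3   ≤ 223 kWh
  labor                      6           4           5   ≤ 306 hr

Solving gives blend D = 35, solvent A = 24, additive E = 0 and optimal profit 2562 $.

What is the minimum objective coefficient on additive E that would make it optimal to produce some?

38

At the optimum: cooling uses 223 of 223 (binding); labor uses 306 of 306 (binding).
From A_Bᵀ y = c: 5·y_cooling + 6·y_labor = 54; 2·y_cooling + 4·y_labor = 28.
Solving: y_cooling = 6, y_labor = 4.
additive E enters the basis when its profit ≥ yᵀa₃ = 6·3 + 4·5 = 38.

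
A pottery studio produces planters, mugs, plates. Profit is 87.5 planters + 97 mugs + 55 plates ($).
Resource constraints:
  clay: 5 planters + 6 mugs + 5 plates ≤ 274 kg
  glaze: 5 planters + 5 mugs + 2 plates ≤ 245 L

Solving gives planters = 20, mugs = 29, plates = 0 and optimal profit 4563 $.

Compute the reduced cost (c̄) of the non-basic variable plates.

Both clay and glaze are binding at x*.
From A_Bᵀ y = c: 5·y_clay + 5·y_glaze = 87.5; 6·y_clay + 5·y_glaze = 97.
Solving: y_clay = 9.5, y_glaze = 8.
Reduced cost of plates: c₃ − yᵀa₃ = 55 − (9.5·5 + 8·2) = 55 − 63.5 = -8.5.

-8.5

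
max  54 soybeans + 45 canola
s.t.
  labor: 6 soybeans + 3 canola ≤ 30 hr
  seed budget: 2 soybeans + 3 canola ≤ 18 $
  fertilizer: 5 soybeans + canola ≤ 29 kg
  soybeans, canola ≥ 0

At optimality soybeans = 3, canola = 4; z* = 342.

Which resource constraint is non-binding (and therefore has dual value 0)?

fertilizer

labor: 30/30 (binding)
seed budget: 18/18 (binding)
fertilizer: 19/29 (slack 10)
By complementary slackness, a constraint with positive slack has shadow price 0 → fertilizer.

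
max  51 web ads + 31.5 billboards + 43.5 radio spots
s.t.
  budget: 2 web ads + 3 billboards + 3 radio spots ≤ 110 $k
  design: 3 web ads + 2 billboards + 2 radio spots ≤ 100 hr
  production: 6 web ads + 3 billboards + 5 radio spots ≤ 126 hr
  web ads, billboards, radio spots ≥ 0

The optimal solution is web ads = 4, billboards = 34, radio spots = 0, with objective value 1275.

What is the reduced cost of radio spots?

-3

Check each constraint at x*: budget 110/110 (tight); design 80/100 (slack 20); production 126/126 (tight).
Since design is not tight, its dual is 0.
The binding rows give the dual system: 2·y_budget + 6·y_production = 51 and 3·y_budget + 3·y_production = 31.5.
→ y_budget = 3 and y_production = 7.5.
Reduced cost of radio spots: c₃ − yᵀa₃ = 43.5 − (3·3 + 7.5·5) = 43.5 − 46.5 = -3.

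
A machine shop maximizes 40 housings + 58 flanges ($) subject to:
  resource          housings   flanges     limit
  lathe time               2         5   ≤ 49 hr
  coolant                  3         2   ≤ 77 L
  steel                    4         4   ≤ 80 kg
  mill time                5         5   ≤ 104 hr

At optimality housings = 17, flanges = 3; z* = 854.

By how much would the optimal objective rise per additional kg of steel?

Check each constraint at x*: lathe time 49/49 (tight); coolant 57/77 (slack 20); steel 80/80 (tight); mill time 100/104 (slack 4).
By complementary slackness, y = 0 for the non-binding constraints.
Dual feasibility on the basic columns requires 2·y_lathe time + 4·y_steel = 40, 5·y_lathe time + 4·y_steel = 58.
This yields shadow prices y_lathe time = 6, y_steel = 7.
Shadow price of steel = 7.

7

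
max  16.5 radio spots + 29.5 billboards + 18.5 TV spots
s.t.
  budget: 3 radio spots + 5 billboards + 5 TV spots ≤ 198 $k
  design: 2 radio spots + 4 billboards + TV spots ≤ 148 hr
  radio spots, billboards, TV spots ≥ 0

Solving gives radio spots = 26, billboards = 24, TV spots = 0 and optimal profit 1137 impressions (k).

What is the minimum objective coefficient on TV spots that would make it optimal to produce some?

At the optimum: budget uses 198 of 198 (binding); design uses 148 of 148 (binding).
The binding rows give the dual system: 3·y_budget + 2·y_design = 16.5 and 5·y_budget + 4·y_design = 29.5.
This yields shadow prices y_budget = 3.5, y_design = 3.
TV spots enters the basis when its profit ≥ yᵀa₃ = 3.5·5 + 3·1 = 20.5.

20.5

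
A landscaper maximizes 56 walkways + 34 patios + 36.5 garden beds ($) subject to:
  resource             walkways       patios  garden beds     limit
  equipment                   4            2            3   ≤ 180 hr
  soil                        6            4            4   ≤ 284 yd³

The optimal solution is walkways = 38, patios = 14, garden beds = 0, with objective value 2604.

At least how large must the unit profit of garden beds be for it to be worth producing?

39

Check each constraint at x*: equipment 180/180 (tight); soil 284/284 (tight).
From A_Bᵀ y = c: 4·y_equipment + 6·y_soil = 56; 2·y_equipment + 4·y_soil = 34.
This yields shadow prices y_equipment = 5, y_soil = 6.
garden beds enters the basis when its profit ≥ yᵀa₃ = 5·3 + 6·4 = 39.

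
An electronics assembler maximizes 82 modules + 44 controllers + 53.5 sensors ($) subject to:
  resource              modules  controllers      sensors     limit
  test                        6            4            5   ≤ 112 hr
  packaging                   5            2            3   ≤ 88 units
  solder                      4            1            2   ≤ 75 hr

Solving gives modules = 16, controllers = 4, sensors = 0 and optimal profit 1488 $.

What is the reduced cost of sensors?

At the optimum: test uses 112 of 112 (binding); packaging uses 88 of 88 (binding); solder uses 68 of 75 (slack = 7).
Since solder is not tight, its dual is 0.
From A_Bᵀ y = c: 6·y_test + 5·y_packaging = 82; 4·y_test + 2·y_packaging = 44.
This yields shadow prices y_test = 7, y_packaging = 8.
Reduced cost of sensors: c₃ − yᵀa₃ = 53.5 − (7·5 + 8·3) = 53.5 − 59 = -5.5.

-5.5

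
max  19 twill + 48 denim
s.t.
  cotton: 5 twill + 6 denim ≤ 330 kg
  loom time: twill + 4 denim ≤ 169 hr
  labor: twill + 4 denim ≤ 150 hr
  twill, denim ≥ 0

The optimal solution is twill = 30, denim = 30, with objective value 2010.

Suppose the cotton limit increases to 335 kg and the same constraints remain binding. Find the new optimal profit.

Binding: cotton and labor. Non-binding: loom time (19 unused).
Since loom time is not tight, its dual is 0.
Dual feasibility on the basic columns requires 5·y_cotton + 1·y_labor = 19, 6·y_cotton + 4·y_labor = 48.
→ y_cotton = 2 and y_labor = 9.
Δz = y_cotton·Δb = 2 × (5) = 10, so new z* = 2010 + 10 = 2020.

2020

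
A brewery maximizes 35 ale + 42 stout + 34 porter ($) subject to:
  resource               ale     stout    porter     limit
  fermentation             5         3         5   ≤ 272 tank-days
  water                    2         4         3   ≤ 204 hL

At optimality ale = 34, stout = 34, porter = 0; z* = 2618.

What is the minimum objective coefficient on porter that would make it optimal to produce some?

42.5

At the optimum: fermentation uses 272 of 272 (binding); water uses 204 of 204 (binding).
The binding rows give the dual system: 5·y_fermentation + 2·y_water = 35 and 3·y_fermentation + 4·y_water = 42.
Solving: y_fermentation = 4, y_water = 7.5.
porter enters the basis when its profit ≥ yᵀa₃ = 4·5 + 7.5·3 = 42.5.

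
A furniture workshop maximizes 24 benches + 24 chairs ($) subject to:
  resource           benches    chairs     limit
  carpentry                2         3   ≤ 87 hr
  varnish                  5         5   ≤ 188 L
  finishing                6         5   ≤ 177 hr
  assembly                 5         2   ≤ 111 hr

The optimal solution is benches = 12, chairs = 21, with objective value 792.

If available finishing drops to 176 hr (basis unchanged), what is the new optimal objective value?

789

Binding: carpentry and finishing. Non-binding: varnish (23 unused), assembly (9 unused).
Since varnish, assembly are not tight, their duals are 0.
Dual feasibility on the basic columns requires 2·y_carpentry + 6·y_finishing = 24, 3·y_carpentry + 5·y_finishing = 24.
This yields shadow prices y_carpentry = 3, y_finishing = 3.
Δz = y_finishing·Δb = 3 × (-1) = -3, so new z* = 792 − 3 = 789.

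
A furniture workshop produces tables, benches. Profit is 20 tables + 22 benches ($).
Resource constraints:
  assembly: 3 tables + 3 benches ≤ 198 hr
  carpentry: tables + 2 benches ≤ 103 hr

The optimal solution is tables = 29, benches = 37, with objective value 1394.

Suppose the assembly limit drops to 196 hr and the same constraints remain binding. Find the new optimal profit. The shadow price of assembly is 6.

1382

Δb = -2, so new z* = 1394 + (6)·(-2) = 1394 − 12 = 1382.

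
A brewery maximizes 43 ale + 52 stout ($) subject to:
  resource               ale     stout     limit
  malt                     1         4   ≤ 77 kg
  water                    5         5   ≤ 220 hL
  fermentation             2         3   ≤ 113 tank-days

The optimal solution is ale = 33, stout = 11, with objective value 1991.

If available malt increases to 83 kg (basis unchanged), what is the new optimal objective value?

2009

At the optimum: malt uses 77 of 77 (binding); water uses 220 of 220 (binding); fermentation uses 99 of 113 (slack = 14).
Since fermentation is not tight, its dual is 0.
From A_Bᵀ y = c: 1·y_malt + 5·y_water = 43; 4·y_malt + 5·y_water = 52.
This yields shadow prices y_malt = 3, y_water = 8.
Δz = y_malt·Δb = 3 × (6) = 18, so new z* = 1991 + 18 = 2009.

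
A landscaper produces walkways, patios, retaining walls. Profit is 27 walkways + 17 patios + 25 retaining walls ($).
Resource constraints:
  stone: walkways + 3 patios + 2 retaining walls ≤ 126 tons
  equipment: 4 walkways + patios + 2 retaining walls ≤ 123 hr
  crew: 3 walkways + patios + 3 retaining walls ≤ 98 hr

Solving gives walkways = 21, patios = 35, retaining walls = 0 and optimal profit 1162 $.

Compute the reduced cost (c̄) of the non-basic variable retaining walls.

Check each constraint at x*: stone 126/126 (tight); equipment 119/123 (slack 4); crew 98/98 (tight).
Since equipment is not tight, its dual is 0.
From A_Bᵀ y = c: 1·y_stone + 3·y_crew = 27; 3·y_stone + 1·y_crew = 17.
This yields shadow prices y_stone = 3, y_crew = 8.
Reduced cost of retaining walls: c₃ − yᵀa₃ = 25 − (3·2 + 8·3) = 25 − 30 = -5.

-5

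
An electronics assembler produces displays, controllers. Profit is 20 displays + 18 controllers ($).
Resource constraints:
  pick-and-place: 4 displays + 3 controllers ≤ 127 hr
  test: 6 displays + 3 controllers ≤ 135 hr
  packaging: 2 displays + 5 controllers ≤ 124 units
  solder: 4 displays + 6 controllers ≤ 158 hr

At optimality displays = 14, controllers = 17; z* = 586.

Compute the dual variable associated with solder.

2

Check each constraint at x*: pick-and-place 107/127 (slack 20); test 135/135 (tight); packaging 113/124 (slack 11); solder 158/158 (tight).
By complementary slackness, y = 0 for the non-binding constraints.
The binding rows give the dual system: 6·y_test + 4·y_solder = 20 and 3·y_test + 6·y_solder = 18.
This yields shadow prices y_test = 2, y_solder = 2.
Shadow price of solder = 2.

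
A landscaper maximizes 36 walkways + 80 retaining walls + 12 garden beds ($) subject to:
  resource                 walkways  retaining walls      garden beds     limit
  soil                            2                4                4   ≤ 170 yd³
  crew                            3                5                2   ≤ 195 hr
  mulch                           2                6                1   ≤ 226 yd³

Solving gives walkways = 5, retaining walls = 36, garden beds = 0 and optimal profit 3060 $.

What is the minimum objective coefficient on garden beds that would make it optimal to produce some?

21.5

Binding: crew and mulch. Non-binding: soil (16 unused).
By complementary slackness, y = 0 for the non-binding constraint.
The binding rows give the dual system: 3·y_crew + 2·y_mulch = 36 and 5·y_crew + 6·y_mulch = 80.
→ y_crew = 7 and y_mulch = 7.5.
garden beds enters the basis when its profit ≥ yᵀa₃ = 7·2 + 7.5·1 = 21.5.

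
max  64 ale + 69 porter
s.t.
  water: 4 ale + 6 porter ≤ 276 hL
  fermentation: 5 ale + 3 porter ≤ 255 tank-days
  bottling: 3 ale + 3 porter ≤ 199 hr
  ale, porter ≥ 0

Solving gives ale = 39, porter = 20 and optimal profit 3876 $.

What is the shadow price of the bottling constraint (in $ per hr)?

At the optimum: water uses 276 of 276 (binding); fermentation uses 255 of 255 (binding); bottling uses 177 of 199 (slack = 22).
Slack constraints have shadow price 0 (complementary slackness).
The binding rows give the dual system: 4·y_water + 5·y_fermentation = 64 and 6·y_water + 3·y_fermentation = 69.
→ y_water = 8.5 and y_fermentation = 6.
Shadow price of bottling = 0.

0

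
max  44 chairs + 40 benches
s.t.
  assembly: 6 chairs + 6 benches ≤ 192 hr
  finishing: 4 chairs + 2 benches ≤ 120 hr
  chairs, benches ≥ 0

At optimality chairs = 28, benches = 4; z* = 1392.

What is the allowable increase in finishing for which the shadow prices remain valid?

Binding constraints: assembly, finishing. The basis is B = [[6,6],[4,2]] with det -12.
Per unit increase in finishing, x* moves by d = (0.5, -0.5).
The basis stays optimal until benches reaches 0; allowable increase = 8 hr.

8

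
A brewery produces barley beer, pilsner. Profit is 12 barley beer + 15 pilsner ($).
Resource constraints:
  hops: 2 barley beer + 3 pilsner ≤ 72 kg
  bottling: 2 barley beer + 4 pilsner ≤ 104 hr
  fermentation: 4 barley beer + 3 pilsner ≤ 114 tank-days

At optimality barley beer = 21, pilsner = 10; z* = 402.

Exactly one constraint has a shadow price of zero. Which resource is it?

bottling

hops: 72/72 (binding)
bottling: 82/104 (slack 22)
fermentation: 114/114 (binding)
By complementary slackness, a constraint with positive slack has shadow price 0 → bottling.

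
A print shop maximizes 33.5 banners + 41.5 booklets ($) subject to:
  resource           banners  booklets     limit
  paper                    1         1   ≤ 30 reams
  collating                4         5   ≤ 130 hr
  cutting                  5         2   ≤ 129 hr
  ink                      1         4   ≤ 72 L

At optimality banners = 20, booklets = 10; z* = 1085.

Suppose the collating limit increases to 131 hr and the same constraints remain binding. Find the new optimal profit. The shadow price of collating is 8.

Δb = 1, so new z* = 1085 + (8)·(1) = 1085 + 8 = 1093.

1093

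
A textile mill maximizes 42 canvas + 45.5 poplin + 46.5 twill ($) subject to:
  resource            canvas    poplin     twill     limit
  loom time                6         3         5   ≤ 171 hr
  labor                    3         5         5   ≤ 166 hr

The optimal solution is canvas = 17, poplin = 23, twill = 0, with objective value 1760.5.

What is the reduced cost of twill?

At the optimum: loom time uses 171 of 171 (binding); labor uses 166 of 166 (binding).
Dual feasibility on the basic columns requires 6·y_loom time + 3·y_labor = 42, 3·y_loom time + 5·y_labor = 45.5.
This yields shadow prices y_loom time = 3.5, y_labor = 7.
Reduced cost of twill: c₃ − yᵀa₃ = 46.5 − (3.5·5 + 7·5) = 46.5 − 52.5 = -6.

-6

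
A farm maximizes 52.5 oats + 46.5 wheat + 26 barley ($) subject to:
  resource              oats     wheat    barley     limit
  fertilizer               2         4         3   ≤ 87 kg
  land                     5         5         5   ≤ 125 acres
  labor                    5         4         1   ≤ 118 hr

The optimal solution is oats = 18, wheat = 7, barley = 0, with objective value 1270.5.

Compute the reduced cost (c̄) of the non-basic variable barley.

Binding: land and labor. Non-binding: fertilizer (23 unused).
Slack constraints have shadow price 0 (complementary slackness).
Dual feasibility on the basic columns requires 5·y_land + 5·y_labor = 52.5, 5·y_land + 4·y_labor = 46.5.
This yields shadow prices y_land = 4.5, y_labor = 6.
Reduced cost of barley: c₃ − yᵀa₃ = 26 − (4.5·5 + 6·1) = 26 − 28.5 = -2.5.

-2.5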